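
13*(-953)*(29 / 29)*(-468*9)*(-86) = -4487692248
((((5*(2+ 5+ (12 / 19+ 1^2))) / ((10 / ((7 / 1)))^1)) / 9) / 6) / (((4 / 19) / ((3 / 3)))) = 287 / 108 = 2.66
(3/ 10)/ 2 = 3/ 20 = 0.15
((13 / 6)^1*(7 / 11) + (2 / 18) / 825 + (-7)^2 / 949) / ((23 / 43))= 866893889 / 324130950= 2.67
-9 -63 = -72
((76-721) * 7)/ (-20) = 903/ 4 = 225.75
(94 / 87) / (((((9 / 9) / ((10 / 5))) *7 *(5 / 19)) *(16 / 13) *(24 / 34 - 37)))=-197353 / 7515060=-0.03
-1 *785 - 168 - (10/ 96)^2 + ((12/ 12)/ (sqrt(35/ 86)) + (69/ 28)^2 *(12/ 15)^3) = -13405011749/ 14112000 + sqrt(3010)/ 35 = -948.33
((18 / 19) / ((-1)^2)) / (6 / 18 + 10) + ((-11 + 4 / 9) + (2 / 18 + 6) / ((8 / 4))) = -8727 / 1178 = -7.41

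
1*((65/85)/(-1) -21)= -370/17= -21.76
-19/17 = -1.12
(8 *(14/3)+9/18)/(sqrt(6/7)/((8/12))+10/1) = 15890/4119 - 227 *sqrt(42)/2746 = 3.32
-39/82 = -0.48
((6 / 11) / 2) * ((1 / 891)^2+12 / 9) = 1058509 / 2910897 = 0.36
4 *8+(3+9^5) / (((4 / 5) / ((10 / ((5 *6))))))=24637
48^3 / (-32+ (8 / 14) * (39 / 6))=-3909.82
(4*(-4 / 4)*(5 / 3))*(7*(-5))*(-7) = -4900 / 3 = -1633.33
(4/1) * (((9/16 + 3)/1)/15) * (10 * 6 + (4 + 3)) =1273/20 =63.65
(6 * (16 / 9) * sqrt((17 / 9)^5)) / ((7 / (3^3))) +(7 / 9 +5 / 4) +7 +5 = 505 / 36 +9248 * sqrt(17) / 189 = 215.78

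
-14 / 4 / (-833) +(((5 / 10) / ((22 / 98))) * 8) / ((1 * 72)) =2965 / 11781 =0.25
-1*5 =-5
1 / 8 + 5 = 41 / 8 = 5.12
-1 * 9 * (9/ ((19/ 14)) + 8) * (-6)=15012/ 19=790.11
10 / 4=5 / 2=2.50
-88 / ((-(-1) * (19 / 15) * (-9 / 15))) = 2200 / 19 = 115.79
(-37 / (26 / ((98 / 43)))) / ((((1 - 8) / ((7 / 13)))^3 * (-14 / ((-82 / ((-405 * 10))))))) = -10619 / 4973898150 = -0.00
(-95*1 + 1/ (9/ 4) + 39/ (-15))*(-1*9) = 4372/ 5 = 874.40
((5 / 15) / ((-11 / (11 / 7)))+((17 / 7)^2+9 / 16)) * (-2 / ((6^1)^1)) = -2.14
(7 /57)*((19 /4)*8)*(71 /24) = 497 /36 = 13.81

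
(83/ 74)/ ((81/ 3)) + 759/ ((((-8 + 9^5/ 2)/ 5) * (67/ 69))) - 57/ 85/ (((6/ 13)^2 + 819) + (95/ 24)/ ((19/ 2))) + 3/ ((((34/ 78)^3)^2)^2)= 143505838845023538018187283340801383/ 2250914038343671064271930183330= 63754.47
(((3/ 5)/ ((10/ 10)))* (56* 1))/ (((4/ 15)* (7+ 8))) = 42/ 5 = 8.40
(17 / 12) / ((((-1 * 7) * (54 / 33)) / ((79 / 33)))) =-1343 / 4536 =-0.30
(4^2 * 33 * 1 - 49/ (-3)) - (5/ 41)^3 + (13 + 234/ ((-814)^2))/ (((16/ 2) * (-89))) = 26547311606312635/ 48772119882288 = 544.31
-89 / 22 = -4.05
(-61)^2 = 3721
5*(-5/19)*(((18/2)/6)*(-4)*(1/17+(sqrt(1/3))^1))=150/323+50*sqrt(3)/19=5.02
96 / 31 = 3.10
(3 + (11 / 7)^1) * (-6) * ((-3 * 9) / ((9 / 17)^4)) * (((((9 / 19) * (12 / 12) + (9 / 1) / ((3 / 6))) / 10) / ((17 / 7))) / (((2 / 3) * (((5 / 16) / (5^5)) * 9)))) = 2043808000 / 171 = 11952093.57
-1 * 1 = -1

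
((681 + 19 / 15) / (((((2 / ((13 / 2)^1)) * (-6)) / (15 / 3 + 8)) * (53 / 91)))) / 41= -201.19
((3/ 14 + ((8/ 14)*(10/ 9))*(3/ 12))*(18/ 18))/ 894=47/ 112644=0.00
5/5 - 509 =-508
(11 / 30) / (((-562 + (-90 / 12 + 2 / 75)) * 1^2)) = -55 / 85421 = -0.00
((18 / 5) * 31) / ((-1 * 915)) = -186 / 1525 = -0.12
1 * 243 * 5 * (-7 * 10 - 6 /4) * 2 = -173745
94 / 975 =0.10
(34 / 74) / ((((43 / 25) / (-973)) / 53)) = -21916825 / 1591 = -13775.50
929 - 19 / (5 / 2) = 4607 / 5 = 921.40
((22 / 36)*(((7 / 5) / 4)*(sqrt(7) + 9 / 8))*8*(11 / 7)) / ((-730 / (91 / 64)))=-11011*sqrt(7) / 2102400 - 11011 / 1868800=-0.02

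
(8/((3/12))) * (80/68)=640/17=37.65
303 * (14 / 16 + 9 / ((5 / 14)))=316029 / 40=7900.72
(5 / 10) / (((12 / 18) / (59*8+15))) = 1461 / 4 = 365.25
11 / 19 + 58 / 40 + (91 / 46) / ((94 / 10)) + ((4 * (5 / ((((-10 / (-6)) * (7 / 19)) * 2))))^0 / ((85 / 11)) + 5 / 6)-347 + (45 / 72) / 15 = -4801077669 / 13966520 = -343.76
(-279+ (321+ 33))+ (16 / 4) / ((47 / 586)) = 5869 / 47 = 124.87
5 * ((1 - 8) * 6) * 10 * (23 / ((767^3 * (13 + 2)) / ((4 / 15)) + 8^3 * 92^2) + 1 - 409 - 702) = 236692789989763800 / 101541308447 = 2331000.00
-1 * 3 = -3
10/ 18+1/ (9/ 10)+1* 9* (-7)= -184/ 3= -61.33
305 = 305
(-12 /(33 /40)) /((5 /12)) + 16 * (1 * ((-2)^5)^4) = 184548992 /11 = 16777181.09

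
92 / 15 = 6.13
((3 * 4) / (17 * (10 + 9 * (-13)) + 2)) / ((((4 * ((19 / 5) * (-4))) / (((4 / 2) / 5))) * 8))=0.00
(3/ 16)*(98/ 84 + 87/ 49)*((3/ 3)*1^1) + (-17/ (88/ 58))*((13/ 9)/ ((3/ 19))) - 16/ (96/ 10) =-48253487/ 465696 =-103.62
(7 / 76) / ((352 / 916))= 1603 / 6688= 0.24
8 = 8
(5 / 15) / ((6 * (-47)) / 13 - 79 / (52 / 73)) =-52 / 20685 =-0.00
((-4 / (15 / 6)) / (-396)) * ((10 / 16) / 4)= 1 / 1584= 0.00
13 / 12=1.08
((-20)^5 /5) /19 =-640000 /19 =-33684.21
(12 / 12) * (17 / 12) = 1.42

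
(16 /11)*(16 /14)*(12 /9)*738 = 125952 /77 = 1635.74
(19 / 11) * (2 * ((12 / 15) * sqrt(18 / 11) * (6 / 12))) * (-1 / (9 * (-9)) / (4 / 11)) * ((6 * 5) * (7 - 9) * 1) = -76 * sqrt(22) / 99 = -3.60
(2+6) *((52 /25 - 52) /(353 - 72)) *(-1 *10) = 19968 /1405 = 14.21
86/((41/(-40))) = -3440/41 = -83.90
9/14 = 0.64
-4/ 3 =-1.33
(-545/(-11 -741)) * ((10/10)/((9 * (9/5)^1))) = 2725/60912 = 0.04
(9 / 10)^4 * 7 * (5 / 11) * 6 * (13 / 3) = 597051 / 11000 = 54.28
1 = 1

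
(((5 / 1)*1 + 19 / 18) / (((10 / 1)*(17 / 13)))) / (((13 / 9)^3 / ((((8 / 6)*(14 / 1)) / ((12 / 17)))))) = 6867 / 1690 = 4.06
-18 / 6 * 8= -24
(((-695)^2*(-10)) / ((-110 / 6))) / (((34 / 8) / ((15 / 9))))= 19321000 / 187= 103320.86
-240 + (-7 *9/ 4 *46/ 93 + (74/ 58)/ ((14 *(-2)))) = -6238525/ 25172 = -247.84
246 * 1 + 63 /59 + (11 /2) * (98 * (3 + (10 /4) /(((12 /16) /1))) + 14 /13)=8436979 /2301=3666.66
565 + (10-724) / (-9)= 1933 / 3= 644.33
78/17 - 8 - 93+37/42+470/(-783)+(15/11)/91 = -2561361157/26648622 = -96.12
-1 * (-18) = 18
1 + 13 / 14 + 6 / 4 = 24 / 7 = 3.43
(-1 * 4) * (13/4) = -13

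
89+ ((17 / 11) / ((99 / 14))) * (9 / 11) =89.18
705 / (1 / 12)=8460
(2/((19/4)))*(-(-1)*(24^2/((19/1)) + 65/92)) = 108454/8303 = 13.06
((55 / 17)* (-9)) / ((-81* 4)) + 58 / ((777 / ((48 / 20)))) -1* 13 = -12.73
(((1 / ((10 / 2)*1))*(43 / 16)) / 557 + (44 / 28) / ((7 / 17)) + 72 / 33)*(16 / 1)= 144085657 / 1501115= 95.99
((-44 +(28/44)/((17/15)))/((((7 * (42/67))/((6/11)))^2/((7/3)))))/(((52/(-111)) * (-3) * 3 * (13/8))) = -2698346878/11804573781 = -0.23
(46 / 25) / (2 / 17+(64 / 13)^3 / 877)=753366679 / 103874825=7.25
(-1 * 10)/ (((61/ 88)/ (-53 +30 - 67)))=79200/ 61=1298.36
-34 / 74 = -17 / 37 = -0.46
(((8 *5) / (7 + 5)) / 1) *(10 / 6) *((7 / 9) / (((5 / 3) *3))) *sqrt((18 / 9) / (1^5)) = 70 *sqrt(2) / 81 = 1.22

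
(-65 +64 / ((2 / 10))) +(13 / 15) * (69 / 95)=121424 / 475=255.63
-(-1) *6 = 6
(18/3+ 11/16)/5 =107/80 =1.34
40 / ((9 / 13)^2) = 6760 / 81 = 83.46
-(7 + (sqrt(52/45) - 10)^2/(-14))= 71/315 - 4 * sqrt(65)/21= -1.31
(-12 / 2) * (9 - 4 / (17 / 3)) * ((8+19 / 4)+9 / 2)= -29187 / 34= -858.44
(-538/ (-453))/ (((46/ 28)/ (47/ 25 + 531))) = 100341304/ 260475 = 385.22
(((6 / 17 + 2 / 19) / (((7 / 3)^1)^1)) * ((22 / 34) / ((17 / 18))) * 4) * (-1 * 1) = -351648 / 653429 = -0.54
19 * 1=19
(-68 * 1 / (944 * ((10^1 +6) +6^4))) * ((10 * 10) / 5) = -85 / 77408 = -0.00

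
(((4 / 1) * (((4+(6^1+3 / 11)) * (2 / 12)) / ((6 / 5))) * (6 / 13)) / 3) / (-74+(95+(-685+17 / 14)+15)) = -15820 / 11671803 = -0.00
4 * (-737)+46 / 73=-215158 / 73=-2947.37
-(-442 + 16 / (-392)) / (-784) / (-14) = 5415 / 134456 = 0.04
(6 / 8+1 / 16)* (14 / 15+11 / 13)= 1.45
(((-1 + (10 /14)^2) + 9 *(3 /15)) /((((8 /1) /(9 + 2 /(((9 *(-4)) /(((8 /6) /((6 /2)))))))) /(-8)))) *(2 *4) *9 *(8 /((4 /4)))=-4978496 /735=-6773.46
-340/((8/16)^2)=-1360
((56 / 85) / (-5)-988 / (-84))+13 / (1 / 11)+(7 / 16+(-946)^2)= 127816148459 / 142800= 895071.07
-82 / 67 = -1.22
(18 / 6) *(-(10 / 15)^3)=-8 / 9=-0.89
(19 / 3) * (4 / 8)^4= 19 / 48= 0.40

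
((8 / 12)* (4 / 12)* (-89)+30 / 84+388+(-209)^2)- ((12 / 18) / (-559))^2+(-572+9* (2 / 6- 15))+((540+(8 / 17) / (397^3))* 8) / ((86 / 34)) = 110992615238616378299 / 2463574392444438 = 45053.49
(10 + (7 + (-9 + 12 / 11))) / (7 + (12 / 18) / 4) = 600 / 473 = 1.27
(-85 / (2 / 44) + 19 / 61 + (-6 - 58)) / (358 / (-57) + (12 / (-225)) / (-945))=158841151875 / 515918114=307.88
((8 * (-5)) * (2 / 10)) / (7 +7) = -4 / 7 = -0.57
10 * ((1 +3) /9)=40 /9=4.44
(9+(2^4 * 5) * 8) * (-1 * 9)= -5841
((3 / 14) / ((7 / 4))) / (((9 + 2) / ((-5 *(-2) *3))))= 180 / 539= 0.33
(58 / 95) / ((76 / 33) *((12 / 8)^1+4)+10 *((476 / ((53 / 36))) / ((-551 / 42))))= -133719 / 51204115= -0.00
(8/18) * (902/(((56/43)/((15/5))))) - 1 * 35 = 18658/21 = 888.48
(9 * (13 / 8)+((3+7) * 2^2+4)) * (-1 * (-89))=41741 / 8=5217.62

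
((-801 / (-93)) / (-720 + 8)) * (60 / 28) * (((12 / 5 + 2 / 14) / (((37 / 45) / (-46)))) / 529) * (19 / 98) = 0.00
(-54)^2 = 2916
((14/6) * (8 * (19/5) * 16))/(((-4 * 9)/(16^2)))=-1089536/135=-8070.64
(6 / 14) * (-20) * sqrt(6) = -60 * sqrt(6) / 7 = -21.00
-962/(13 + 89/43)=-20683/324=-63.84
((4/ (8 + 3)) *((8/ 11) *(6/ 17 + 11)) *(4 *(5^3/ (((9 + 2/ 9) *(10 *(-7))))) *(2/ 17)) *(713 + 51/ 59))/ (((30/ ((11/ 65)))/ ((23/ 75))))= -11965555328/ 35416205825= -0.34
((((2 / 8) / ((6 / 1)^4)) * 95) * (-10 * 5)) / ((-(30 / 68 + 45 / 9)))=8075 / 47952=0.17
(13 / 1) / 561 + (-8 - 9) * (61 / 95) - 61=-3831517 / 53295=-71.89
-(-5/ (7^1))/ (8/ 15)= 75/ 56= 1.34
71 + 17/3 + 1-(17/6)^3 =11863/216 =54.92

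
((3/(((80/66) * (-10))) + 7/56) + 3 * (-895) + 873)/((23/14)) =-5073943/4600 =-1103.03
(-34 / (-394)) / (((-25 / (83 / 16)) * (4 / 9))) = -12699 / 315200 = -0.04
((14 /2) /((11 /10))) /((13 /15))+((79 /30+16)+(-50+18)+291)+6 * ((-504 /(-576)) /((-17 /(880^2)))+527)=-17190036041 /72930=-235705.97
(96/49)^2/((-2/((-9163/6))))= 2930.94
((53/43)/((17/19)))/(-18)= -0.08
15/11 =1.36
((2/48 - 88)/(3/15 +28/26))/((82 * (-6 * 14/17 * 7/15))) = 0.36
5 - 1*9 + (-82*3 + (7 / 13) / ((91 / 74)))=-42176 / 169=-249.56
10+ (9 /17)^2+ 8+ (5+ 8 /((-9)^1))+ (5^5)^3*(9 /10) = 142877197382105 /5202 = 27465820334.89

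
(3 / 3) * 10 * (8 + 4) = 120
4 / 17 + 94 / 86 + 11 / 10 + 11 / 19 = 417679 / 138890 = 3.01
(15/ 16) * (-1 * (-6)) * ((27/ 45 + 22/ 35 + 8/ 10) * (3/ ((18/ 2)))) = 213/ 56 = 3.80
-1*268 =-268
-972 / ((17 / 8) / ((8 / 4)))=-15552 / 17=-914.82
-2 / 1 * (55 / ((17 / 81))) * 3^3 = -240570 / 17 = -14151.18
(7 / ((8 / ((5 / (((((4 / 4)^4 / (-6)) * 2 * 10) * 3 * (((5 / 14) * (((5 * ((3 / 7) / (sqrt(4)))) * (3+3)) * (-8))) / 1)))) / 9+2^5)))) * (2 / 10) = 3629143 / 648000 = 5.60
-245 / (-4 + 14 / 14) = 245 / 3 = 81.67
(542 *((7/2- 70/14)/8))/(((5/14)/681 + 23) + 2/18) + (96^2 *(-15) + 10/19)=-6945228849347/50238964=-138243.87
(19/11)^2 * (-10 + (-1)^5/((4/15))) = -1805/44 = -41.02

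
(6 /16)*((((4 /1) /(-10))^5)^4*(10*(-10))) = -1572864 /3814697265625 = -0.00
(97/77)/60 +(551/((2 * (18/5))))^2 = 2922170101/498960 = 5856.52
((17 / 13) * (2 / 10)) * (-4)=-68 / 65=-1.05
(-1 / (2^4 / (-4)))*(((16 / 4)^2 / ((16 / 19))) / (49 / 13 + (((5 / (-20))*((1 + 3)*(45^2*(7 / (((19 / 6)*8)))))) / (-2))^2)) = 1426672 / 23510015221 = 0.00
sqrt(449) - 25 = -3.81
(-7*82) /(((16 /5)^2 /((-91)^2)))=-59416175 /128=-464188.87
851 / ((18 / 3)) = 851 / 6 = 141.83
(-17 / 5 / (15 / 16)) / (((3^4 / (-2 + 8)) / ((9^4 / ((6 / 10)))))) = -14688 / 5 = -2937.60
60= 60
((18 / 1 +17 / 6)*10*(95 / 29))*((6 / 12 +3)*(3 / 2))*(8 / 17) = 831250 / 493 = 1686.11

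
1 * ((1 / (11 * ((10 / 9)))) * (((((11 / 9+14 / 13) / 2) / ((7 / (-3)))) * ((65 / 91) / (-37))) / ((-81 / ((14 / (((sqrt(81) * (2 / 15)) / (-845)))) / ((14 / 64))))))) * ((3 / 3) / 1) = 699400 / 1615383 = 0.43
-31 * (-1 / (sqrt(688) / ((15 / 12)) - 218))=-84475 / 588546 - 620 * sqrt(43) / 294273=-0.16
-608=-608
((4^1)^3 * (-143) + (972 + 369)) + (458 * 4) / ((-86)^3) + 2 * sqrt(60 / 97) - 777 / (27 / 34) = -6289403296 / 715563 + 4 * sqrt(1455) / 97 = -8787.87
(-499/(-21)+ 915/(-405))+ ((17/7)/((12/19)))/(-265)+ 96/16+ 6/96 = 22077977/801360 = 27.55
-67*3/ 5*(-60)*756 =1823472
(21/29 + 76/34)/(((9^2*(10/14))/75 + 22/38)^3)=429062172875/357006340456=1.20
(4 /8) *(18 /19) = 9 /19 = 0.47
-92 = -92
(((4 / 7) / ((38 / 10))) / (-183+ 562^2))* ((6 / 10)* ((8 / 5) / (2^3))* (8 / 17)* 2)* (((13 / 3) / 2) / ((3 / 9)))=1248 / 3568547605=0.00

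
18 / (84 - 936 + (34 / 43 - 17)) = -774 / 37333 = -0.02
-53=-53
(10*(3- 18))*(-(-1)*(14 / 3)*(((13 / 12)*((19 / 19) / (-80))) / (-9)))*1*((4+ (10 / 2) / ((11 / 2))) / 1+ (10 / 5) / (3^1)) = -10465 / 1782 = -5.87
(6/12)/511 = 1/1022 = 0.00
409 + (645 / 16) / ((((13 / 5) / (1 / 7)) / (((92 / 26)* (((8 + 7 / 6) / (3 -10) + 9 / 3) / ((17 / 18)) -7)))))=103658461 / 281554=368.17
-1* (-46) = 46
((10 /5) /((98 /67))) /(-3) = -67 /147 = -0.46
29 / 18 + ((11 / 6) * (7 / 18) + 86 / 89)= 31627 / 9612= 3.29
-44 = -44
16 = 16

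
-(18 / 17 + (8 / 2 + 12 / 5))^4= -161568625936 / 52200625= -3095.15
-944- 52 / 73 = -944.71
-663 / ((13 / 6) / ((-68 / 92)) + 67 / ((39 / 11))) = -293046 / 7057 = -41.53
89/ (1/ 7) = 623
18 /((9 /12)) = 24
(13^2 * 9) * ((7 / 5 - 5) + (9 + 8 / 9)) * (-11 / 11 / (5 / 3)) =-143481 / 25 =-5739.24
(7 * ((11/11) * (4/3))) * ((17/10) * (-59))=-14042/15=-936.13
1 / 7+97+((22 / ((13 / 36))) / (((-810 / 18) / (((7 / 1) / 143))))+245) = 2023383 / 5915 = 342.08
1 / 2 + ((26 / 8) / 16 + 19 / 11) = 1711 / 704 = 2.43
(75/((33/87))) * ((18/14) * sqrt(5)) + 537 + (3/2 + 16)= 1109/2 + 19575 * sqrt(5)/77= 1122.95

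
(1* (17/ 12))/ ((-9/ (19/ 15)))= -323/ 1620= -0.20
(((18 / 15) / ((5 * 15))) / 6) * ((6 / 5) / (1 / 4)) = 8 / 625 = 0.01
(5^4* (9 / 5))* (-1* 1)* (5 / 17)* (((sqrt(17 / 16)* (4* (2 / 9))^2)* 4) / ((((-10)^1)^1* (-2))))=-2000* sqrt(17) / 153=-53.90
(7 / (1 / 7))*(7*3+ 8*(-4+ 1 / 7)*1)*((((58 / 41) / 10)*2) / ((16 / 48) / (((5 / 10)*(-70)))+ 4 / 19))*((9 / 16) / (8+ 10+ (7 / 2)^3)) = -50299137 / 8006767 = -6.28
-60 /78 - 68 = -894 /13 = -68.77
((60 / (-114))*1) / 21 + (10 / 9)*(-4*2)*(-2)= 21250 / 1197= 17.75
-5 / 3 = -1.67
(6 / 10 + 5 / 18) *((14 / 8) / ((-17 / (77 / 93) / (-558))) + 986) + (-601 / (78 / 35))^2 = 73634.26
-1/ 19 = -0.05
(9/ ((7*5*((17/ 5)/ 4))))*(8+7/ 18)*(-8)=-2416/ 119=-20.30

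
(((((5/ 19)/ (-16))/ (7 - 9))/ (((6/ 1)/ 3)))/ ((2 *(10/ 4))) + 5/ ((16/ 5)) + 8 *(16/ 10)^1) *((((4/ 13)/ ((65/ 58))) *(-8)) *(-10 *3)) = 15195246/ 16055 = 946.45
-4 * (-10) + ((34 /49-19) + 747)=37666 /49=768.69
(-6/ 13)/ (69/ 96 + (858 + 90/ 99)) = -704/ 1311219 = -0.00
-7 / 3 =-2.33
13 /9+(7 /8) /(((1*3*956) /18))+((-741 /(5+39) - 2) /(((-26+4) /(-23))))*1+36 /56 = -513177979 /29150352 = -17.60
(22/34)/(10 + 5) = 11/255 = 0.04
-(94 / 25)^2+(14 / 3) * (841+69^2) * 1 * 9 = 147043664 / 625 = 235269.86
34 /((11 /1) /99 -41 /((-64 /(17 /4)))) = 78336 /6529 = 12.00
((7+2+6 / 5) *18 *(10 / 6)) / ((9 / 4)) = 136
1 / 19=0.05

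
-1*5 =-5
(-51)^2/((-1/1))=-2601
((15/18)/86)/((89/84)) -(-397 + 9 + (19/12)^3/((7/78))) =2652338467/7715232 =343.78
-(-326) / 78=163 / 39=4.18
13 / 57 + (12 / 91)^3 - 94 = -4027738499 / 42953547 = -93.77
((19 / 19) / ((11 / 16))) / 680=2 / 935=0.00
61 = 61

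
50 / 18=25 / 9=2.78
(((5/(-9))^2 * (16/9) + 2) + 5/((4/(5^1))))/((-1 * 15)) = -25657/43740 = -0.59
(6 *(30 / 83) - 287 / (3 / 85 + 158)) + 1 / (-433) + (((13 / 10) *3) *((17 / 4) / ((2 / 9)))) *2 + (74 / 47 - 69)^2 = 28615383624396443 / 6093918906760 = 4695.73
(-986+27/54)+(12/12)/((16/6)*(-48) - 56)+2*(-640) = -416853/184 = -2265.51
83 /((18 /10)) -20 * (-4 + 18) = -2105 /9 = -233.89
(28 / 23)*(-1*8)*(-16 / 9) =3584 / 207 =17.31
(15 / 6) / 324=5 / 648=0.01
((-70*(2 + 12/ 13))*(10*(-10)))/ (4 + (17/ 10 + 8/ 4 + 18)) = 2660000/ 3341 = 796.17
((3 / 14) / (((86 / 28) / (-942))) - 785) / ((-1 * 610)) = 1.39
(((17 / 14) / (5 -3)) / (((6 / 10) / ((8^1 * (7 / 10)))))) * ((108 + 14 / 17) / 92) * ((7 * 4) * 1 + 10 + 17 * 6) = 64750 / 69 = 938.41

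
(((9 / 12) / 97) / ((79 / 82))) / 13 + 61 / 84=6081925 / 8367996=0.73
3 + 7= 10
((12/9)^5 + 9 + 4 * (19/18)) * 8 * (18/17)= 67792/459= 147.69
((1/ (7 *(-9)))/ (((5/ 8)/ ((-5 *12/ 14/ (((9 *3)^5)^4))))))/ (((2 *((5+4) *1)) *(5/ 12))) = 32/ 93472503996851728749019225208205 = 0.00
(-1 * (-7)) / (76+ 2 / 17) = 119 / 1294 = 0.09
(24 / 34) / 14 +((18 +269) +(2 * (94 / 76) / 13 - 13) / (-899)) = 7585484943 / 26424307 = 287.06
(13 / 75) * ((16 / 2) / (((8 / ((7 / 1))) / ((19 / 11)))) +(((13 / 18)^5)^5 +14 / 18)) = 44329495050147648078397123343873123 / 19873143849028061331230109047193600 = 2.23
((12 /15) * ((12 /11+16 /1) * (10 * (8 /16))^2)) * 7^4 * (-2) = -18055520 /11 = -1641410.91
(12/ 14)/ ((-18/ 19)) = -0.90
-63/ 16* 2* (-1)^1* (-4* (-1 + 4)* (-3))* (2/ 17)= 567/ 17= 33.35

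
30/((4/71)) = 1065/2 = 532.50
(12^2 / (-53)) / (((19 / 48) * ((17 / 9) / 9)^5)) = -24100653779712 / 1429795999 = -16856.01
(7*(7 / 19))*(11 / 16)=539 / 304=1.77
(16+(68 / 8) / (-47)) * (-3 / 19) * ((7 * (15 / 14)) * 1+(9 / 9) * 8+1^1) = -147213 / 3572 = -41.21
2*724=1448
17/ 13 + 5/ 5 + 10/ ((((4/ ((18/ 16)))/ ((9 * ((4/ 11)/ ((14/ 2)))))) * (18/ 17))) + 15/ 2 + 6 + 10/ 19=2674207/ 152152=17.58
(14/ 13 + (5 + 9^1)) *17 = 3332/ 13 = 256.31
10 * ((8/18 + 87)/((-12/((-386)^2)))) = -293149630/27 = -10857393.70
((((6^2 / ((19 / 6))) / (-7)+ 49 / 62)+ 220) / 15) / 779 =0.02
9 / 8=1.12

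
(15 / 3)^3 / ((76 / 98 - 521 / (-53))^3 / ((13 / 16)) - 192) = 28462249031125 / 290595327440304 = 0.10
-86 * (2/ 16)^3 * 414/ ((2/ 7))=-62307/ 256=-243.39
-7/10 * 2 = -7/5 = -1.40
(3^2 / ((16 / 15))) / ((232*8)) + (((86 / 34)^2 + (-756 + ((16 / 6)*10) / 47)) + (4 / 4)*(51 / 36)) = -301557950487 / 403360768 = -747.61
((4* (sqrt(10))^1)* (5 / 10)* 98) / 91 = 28* sqrt(10) / 13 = 6.81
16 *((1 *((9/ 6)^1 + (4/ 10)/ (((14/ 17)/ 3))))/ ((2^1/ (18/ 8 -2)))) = 207/ 35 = 5.91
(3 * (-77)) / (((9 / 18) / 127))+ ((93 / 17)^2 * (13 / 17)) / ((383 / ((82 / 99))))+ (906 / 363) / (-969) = -761467046368834 / 12977940063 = -58673.95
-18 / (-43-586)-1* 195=-122637 / 629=-194.97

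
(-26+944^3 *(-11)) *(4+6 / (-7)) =-203578237500 / 7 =-29082605357.14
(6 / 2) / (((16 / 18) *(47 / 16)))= 54 / 47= 1.15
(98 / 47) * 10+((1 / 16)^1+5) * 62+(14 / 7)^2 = 127361 / 376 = 338.73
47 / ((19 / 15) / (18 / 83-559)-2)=-23.47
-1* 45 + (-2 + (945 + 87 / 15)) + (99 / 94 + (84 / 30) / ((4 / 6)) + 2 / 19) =1623757 / 1786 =909.16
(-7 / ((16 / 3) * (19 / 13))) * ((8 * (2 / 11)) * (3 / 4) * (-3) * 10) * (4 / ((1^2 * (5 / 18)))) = 88452 / 209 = 423.22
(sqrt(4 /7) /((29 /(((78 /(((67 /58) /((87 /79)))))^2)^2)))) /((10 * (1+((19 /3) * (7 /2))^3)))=178740574190993799788544 * sqrt(7) /64635396125232159683855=7.32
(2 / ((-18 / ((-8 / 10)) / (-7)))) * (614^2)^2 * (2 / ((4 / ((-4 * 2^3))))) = 1414943129759.29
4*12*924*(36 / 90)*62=5499648 / 5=1099929.60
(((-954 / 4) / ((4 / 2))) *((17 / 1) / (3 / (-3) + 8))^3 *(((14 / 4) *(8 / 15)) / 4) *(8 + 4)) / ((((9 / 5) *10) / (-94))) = 12238283 / 245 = 49952.18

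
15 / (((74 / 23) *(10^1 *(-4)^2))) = 69 / 2368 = 0.03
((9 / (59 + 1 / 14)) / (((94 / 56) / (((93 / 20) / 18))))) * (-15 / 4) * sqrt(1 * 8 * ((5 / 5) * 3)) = -13671 * sqrt(6) / 77738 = -0.43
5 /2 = 2.50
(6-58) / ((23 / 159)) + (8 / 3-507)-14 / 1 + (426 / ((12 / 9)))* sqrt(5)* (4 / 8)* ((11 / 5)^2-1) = -60569 / 69 + 15336* sqrt(5) / 25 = 493.88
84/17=4.94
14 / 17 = 0.82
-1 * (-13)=13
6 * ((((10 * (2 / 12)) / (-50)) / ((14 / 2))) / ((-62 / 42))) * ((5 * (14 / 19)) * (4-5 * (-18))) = 3948 / 589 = 6.70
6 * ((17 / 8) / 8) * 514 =13107 / 16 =819.19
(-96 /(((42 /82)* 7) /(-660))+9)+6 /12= 1732771 /98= 17681.34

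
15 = 15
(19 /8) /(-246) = -19 /1968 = -0.01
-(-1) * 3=3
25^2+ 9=634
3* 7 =21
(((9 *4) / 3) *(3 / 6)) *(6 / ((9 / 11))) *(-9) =-396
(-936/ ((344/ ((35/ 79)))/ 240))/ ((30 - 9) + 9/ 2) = -655200/ 57749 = -11.35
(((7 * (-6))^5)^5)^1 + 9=-38126967124946768663101433365298971410423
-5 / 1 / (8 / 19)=-95 / 8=-11.88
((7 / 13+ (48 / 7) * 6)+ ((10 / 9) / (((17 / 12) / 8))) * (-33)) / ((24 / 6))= -255839 / 6188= -41.34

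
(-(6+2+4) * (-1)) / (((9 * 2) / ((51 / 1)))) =34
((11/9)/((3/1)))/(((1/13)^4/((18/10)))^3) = 6919531281376857/125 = 55356250251014.86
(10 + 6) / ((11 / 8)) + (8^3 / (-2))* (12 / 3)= -11136 / 11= -1012.36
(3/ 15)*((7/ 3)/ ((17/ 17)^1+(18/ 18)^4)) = 7/ 30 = 0.23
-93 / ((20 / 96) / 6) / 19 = -13392 / 95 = -140.97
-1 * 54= -54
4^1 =4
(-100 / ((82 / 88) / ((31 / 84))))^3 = -39651821000000 / 638277381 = -62123.18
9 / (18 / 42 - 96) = -0.09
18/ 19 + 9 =189/ 19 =9.95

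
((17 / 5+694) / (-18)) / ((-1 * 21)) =3487 / 1890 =1.84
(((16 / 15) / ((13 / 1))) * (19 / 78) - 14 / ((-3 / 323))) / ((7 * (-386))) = -5731711 / 10274355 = -0.56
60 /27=20 /9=2.22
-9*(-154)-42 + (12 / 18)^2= 12100 / 9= 1344.44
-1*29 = -29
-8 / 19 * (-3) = 24 / 19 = 1.26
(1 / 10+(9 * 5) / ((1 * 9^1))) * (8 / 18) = 34 / 15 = 2.27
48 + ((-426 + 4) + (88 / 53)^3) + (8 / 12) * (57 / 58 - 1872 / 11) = -22901570885 / 47491763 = -482.22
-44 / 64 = -11 / 16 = -0.69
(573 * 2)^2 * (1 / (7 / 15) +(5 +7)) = 18574040.57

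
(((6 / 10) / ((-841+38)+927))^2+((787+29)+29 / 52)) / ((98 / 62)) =4080502217 / 7898800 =516.60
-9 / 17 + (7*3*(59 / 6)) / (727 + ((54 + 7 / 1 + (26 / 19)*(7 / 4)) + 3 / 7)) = -959438 / 3576103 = -0.27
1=1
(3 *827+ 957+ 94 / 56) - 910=70831 / 28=2529.68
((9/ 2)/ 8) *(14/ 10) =63/ 80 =0.79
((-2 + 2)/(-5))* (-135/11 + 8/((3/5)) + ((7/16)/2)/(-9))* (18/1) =0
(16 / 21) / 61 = 16 / 1281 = 0.01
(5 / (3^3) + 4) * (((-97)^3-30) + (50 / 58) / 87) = -260210709772 / 68121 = -3819831.03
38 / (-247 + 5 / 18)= -684 / 4441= -0.15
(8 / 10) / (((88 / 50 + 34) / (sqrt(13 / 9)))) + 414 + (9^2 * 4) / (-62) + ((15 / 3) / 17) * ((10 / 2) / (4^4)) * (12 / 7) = 10 * sqrt(13) / 1341 + 96512277 / 236096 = 408.81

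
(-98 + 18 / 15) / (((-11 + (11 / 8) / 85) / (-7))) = -5984 / 97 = -61.69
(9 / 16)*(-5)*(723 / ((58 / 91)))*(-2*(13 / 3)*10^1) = 64148175 / 232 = 276500.75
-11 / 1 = -11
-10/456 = -5/228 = -0.02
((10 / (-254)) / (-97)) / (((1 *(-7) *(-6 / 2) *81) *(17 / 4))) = 20 / 356228523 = 0.00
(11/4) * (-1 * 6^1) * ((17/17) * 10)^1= -165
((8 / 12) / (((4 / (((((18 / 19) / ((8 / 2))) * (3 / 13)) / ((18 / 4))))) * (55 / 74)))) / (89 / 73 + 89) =73 / 2418130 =0.00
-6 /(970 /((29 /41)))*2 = -174 /19885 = -0.01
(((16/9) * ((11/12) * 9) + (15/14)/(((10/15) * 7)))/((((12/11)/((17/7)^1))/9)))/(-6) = -1637933/32928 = -49.74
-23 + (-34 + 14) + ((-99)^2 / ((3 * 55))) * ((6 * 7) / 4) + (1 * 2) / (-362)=1051057 / 1810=580.69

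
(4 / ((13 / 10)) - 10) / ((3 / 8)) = -240 / 13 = -18.46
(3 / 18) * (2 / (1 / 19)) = 19 / 3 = 6.33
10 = 10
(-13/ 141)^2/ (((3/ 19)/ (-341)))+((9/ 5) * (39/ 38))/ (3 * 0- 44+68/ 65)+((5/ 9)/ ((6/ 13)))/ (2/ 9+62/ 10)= -18.21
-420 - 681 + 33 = -1068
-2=-2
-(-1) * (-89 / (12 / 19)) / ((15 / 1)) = -1691 / 180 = -9.39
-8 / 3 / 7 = -8 / 21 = -0.38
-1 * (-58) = 58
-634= -634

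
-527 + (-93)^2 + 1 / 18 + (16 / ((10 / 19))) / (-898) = 328210897 / 40410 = 8122.02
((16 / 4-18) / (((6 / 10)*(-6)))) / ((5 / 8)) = 56 / 9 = 6.22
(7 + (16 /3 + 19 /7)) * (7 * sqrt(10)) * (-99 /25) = -10428 * sqrt(10) /25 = -1319.05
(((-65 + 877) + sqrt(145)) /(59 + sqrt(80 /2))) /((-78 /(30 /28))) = -8555 /44733 - 295*sqrt(145) /1252524 + 25*sqrt(58) /626262 + 290*sqrt(10) /44733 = -0.17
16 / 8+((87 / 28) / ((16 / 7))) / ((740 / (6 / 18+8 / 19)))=2.00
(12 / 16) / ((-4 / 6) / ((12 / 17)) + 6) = 27 / 182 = 0.15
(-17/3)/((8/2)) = -17/12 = -1.42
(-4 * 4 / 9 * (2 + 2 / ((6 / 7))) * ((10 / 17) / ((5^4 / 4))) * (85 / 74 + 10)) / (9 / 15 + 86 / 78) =-29744 / 156621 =-0.19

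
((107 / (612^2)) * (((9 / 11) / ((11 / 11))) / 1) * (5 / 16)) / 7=535 / 51270912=0.00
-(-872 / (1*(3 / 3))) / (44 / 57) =1129.64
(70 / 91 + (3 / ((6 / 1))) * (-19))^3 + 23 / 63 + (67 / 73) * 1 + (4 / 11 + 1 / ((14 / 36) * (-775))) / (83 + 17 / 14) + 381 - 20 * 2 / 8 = -26018623331216731 / 90271183602600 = -288.23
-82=-82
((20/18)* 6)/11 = 20/33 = 0.61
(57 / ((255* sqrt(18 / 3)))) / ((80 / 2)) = 0.00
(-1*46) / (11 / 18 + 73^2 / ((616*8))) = -2040192 / 75065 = -27.18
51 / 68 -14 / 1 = -13.25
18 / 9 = 2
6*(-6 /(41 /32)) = -1152 /41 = -28.10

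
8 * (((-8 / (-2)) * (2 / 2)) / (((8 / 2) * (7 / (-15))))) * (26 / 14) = -1560 / 49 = -31.84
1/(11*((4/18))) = 9/22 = 0.41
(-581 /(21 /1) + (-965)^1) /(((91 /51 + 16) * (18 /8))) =-202504 /8163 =-24.81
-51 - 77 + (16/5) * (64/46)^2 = -322176/2645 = -121.81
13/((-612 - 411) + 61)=-1/74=-0.01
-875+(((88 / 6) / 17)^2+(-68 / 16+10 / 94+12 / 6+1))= -428059747 / 488988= -875.40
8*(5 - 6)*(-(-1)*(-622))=4976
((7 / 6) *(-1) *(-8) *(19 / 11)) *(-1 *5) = -2660 / 33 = -80.61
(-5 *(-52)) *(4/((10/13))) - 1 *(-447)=1799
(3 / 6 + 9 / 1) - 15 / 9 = 47 / 6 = 7.83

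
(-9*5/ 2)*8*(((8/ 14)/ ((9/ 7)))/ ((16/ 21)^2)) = -2205/ 16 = -137.81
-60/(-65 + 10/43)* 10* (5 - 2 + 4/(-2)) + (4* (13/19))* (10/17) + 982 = 178628922/179911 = 992.87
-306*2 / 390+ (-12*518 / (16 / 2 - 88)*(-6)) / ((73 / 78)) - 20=-493196 / 949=-519.70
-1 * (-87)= 87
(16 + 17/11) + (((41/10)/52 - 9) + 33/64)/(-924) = 67476887/3843840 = 17.55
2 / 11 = 0.18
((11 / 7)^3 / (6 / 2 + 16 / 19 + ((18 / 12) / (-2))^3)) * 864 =1398380544 / 1426537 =980.26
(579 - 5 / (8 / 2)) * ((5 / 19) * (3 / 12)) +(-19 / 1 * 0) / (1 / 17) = 38.01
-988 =-988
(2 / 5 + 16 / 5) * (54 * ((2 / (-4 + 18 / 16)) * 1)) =-15552 / 115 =-135.23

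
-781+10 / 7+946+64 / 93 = 108793 / 651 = 167.12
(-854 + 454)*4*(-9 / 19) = 14400 / 19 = 757.89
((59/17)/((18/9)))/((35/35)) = 59/34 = 1.74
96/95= 1.01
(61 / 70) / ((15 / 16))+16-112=-49912 / 525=-95.07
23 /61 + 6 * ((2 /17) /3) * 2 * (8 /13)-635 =-8551448 /13481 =-634.33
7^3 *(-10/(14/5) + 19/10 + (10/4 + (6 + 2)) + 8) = 28861/5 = 5772.20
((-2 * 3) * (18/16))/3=-2.25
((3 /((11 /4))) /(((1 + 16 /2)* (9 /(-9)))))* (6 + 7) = -52 /33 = -1.58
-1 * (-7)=7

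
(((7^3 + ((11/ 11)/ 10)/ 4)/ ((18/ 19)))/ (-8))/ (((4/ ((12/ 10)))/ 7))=-1824893/ 19200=-95.05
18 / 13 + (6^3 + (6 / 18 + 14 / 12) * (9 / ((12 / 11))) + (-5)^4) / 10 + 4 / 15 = 54281 / 624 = 86.99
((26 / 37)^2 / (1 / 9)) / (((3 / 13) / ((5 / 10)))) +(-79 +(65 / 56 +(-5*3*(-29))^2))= 14501516121 / 76664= 189156.79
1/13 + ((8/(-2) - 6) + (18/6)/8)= -993/104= -9.55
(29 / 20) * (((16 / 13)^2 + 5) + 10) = 80939 / 3380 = 23.95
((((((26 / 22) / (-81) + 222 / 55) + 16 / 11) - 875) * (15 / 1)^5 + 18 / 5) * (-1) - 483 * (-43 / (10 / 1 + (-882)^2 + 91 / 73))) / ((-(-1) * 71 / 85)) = 35060299944349095177 / 44352422213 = 790493465.63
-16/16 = -1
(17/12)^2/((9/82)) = 11849/648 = 18.29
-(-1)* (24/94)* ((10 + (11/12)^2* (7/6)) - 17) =-5201/3384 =-1.54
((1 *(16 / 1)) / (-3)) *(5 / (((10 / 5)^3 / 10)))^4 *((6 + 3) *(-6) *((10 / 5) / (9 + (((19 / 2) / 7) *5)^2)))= 172265625 / 10789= 15966.78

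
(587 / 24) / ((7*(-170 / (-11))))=6457 / 28560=0.23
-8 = -8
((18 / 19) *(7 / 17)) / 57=42 / 6137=0.01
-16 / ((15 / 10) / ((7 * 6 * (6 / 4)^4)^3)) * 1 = -102534897.94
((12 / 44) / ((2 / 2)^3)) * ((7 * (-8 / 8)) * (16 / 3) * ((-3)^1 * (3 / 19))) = 1008 / 209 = 4.82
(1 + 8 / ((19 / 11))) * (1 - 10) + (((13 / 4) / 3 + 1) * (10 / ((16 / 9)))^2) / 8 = -1651599 / 38912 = -42.44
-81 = -81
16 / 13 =1.23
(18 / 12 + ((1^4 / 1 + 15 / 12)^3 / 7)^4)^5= 4737374765483553365876260289737961343570155723336887190625 / 106062114209911089729131143918130988707810186232856576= 44666.04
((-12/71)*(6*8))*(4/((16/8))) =-1152/71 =-16.23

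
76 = 76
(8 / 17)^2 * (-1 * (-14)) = 896 / 289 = 3.10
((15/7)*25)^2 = 140625/49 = 2869.90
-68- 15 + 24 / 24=-82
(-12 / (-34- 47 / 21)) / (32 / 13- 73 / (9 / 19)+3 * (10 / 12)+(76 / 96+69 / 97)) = -22879584 / 10201301647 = -0.00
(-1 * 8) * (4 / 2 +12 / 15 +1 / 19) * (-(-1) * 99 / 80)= -28.24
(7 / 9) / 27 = 7 / 243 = 0.03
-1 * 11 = -11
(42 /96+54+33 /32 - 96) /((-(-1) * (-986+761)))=1297 /7200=0.18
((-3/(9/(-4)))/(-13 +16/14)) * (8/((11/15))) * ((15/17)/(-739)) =16800/11470019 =0.00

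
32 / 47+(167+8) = 8257 / 47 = 175.68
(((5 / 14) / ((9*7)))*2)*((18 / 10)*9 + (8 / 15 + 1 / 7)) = 1772 / 9261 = 0.19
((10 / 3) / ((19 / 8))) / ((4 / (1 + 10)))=220 / 57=3.86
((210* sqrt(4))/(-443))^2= 176400/196249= 0.90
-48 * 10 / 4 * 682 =-81840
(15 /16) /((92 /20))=0.20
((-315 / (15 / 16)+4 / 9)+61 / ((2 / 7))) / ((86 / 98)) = -107653 / 774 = -139.09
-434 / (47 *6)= -1.54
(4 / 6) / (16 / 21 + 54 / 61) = 427 / 1055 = 0.40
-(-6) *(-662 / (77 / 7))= -3972 / 11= -361.09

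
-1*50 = -50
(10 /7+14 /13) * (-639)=-145692 /91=-1601.01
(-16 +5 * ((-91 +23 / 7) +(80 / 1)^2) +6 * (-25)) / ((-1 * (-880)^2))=-27471 / 677600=-0.04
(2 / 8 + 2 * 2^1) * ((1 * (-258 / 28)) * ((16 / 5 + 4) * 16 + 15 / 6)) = -2581161 / 560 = -4609.22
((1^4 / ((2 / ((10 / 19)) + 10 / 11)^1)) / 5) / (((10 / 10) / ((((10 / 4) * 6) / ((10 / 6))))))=99 / 259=0.38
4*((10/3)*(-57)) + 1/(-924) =-702241/924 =-760.00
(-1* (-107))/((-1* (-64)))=107/64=1.67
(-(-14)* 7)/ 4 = 24.50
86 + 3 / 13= 1121 / 13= 86.23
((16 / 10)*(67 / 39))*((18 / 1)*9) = 445.29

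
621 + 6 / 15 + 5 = 3132 / 5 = 626.40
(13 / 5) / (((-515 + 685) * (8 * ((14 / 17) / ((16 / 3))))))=13 / 1050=0.01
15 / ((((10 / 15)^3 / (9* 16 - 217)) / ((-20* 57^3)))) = 27376155225 / 2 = 13688077612.50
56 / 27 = 2.07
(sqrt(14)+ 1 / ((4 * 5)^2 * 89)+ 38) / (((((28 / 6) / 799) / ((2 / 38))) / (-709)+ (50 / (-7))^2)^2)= 6934588555027329 * sqrt(14) / 18051192231320725156+ 9381118331829525698529 / 642622443435017815553600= 0.02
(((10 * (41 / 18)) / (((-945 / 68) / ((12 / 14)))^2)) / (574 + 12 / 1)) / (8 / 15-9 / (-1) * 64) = 0.00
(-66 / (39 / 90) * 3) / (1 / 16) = -95040 / 13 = -7310.77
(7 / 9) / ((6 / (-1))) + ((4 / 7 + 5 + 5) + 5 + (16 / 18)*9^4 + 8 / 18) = 5847.89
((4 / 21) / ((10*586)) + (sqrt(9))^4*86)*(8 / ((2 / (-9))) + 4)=-222912.00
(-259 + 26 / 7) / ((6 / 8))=-7148 / 21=-340.38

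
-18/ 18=-1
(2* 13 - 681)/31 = -655/31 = -21.13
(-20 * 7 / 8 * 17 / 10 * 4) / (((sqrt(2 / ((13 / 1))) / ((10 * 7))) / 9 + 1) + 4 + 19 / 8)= -72452507400 / 4490228893 + 1199520 * sqrt(26) / 4490228893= -16.13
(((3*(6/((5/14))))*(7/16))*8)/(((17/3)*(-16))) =-1323/680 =-1.95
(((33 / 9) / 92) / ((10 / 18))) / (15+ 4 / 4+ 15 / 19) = 57 / 13340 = 0.00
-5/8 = -0.62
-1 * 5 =-5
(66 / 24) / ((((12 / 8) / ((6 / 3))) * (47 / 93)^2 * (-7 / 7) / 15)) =-475695 / 2209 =-215.34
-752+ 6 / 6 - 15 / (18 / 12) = -761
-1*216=-216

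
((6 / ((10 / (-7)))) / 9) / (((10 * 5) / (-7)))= 49 / 750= 0.07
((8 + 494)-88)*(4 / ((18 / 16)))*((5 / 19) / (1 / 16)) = 117760 / 19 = 6197.89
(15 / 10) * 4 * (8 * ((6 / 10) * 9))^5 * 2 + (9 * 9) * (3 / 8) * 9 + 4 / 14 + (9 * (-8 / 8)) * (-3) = 315964362250697 / 175000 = 1805510641.43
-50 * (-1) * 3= 150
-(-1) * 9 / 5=9 / 5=1.80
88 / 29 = 3.03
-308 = -308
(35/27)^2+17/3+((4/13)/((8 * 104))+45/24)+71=158135719/1971216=80.22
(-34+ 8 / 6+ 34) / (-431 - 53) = -1 / 363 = -0.00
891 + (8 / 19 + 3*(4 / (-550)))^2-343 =14965093896 / 27300625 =548.16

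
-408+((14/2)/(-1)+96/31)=-411.90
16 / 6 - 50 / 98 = 317 / 147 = 2.16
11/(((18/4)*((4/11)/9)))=121/2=60.50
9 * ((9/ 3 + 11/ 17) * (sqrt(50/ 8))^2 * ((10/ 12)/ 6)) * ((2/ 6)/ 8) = 3875/ 3264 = 1.19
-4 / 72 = -1 / 18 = -0.06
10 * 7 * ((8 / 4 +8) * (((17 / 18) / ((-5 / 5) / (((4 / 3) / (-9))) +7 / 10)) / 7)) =17000 / 1341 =12.68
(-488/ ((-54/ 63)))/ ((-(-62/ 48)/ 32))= 437248/ 31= 14104.77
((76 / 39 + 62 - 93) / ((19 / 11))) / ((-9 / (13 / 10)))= 12463 / 5130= 2.43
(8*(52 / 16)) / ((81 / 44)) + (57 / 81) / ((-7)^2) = 56113 / 3969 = 14.14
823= 823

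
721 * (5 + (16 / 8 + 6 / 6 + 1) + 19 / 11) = 85078 / 11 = 7734.36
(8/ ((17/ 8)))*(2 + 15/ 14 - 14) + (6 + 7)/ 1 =-197/ 7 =-28.14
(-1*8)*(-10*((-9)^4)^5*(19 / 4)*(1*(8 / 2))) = 18479651497766531777520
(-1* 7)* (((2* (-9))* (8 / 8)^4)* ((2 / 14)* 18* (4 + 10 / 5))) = 1944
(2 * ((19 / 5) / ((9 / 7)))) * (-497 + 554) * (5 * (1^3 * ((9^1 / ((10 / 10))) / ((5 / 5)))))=15162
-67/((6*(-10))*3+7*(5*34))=-67/1010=-0.07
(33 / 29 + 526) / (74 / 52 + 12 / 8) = 198731 / 1102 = 180.34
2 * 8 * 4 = 64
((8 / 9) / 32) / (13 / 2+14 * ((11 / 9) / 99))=9 / 2162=0.00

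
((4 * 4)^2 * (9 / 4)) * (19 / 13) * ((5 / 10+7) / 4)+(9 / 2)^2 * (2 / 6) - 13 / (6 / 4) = 245941 / 156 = 1576.54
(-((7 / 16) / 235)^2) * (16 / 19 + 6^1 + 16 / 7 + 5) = -13153 / 268614400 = -0.00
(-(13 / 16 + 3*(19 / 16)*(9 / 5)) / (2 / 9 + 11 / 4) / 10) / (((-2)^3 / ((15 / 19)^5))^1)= 79005375 / 8478162976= 0.01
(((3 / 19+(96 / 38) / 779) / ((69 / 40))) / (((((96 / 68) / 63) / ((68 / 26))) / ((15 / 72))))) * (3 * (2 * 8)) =482485500 / 4425499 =109.02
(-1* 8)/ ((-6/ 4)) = 16/ 3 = 5.33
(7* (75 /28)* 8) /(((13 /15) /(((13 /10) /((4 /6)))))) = 675 /2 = 337.50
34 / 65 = 0.52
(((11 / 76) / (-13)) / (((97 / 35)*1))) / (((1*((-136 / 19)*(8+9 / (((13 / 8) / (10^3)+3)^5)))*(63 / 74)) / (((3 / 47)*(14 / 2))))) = 113735111552782513862468785 / 3103314321917981685787260643968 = 0.00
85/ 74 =1.15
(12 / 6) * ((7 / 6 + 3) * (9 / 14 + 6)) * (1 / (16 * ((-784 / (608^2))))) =-559550 / 343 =-1631.34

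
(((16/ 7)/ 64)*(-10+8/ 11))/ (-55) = 0.01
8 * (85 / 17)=40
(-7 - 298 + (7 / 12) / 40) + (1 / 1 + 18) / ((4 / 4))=-137273 / 480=-285.99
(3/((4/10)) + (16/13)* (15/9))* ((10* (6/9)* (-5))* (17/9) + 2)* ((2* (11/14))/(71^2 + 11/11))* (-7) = 6744485/5309226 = 1.27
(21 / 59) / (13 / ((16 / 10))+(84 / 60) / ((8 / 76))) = 840 / 50563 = 0.02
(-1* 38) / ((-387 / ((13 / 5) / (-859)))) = -494 / 1662165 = -0.00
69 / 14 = 4.93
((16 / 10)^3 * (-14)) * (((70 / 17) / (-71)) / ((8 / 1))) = 12544 / 30175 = 0.42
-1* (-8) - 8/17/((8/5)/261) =-1169/17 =-68.76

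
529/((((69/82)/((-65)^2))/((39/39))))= 7968350/3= 2656116.67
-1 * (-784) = 784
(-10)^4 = 10000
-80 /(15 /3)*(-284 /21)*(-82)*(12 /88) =-186304 /77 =-2419.53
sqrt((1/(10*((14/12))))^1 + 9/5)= sqrt(2310)/35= 1.37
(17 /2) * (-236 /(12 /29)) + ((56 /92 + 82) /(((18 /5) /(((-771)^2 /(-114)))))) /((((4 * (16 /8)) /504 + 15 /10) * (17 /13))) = -65209.16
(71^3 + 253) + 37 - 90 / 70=2507398 / 7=358199.71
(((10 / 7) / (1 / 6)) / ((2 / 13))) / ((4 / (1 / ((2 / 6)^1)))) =585 / 14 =41.79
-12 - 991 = -1003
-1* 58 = -58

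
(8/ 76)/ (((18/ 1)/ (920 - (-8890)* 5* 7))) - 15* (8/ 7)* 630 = -1534730/ 171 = -8975.03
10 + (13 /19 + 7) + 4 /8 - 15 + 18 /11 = 2015 /418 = 4.82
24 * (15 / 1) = 360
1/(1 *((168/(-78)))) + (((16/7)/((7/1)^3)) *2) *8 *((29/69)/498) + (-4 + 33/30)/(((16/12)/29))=-104843691173/1650063240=-63.54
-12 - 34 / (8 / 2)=-41 / 2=-20.50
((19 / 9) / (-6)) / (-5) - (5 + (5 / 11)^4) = -19655921 / 3953070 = -4.97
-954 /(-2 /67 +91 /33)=-2109294 /6031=-349.74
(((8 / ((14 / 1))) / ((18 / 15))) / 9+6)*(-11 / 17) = -12584 / 3213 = -3.92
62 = 62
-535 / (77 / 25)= -173.70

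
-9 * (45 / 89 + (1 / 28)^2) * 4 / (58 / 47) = -14961087 / 1011752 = -14.79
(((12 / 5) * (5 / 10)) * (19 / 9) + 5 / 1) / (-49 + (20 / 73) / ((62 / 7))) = -0.15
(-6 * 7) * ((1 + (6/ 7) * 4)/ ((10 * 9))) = -31/ 15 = -2.07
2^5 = 32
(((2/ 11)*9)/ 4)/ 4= 9/ 88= 0.10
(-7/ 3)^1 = -7/ 3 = -2.33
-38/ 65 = -0.58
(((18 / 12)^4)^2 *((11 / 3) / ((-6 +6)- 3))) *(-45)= 360855 / 256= 1409.59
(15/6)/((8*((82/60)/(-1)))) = -75/328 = -0.23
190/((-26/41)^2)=159695/338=472.47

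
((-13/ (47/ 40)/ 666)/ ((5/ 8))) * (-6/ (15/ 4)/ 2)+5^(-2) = 23971/ 391275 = 0.06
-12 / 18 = -2 / 3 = -0.67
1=1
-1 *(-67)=67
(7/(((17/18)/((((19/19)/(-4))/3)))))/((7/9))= -27/34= -0.79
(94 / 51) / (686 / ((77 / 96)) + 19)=1034 / 490467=0.00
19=19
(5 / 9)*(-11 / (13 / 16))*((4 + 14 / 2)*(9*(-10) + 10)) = 774400 / 117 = 6618.80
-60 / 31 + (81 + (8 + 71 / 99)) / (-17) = -376322 / 52173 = -7.21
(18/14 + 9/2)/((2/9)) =729/28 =26.04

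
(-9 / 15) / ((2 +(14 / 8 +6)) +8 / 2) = -12 / 275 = -0.04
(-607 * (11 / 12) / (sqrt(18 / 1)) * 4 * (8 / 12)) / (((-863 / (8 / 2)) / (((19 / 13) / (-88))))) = -11533 * sqrt(2) / 605826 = -0.03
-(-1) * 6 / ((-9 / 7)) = -14 / 3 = -4.67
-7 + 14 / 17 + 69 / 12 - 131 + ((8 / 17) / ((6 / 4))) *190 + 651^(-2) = -2069702749 / 28818468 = -71.82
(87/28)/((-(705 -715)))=87/280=0.31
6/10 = 3/5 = 0.60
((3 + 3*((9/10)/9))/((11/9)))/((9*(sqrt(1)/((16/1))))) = 24/5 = 4.80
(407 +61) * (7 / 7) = 468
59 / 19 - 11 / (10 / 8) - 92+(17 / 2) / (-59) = -1096773 / 11210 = -97.84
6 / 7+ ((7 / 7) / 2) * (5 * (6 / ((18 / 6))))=41 / 7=5.86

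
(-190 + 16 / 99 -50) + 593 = 34963 / 99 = 353.16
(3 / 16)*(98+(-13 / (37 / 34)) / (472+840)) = 7135305 / 388352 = 18.37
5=5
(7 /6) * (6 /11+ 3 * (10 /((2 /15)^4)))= 19490737 /176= 110742.82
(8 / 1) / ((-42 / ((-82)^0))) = -4 / 21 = -0.19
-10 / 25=-2 / 5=-0.40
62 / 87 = 0.71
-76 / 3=-25.33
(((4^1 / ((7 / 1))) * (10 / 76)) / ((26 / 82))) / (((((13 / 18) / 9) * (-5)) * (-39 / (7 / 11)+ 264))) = -4428 / 1518803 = -0.00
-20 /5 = -4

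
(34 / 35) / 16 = 17 / 280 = 0.06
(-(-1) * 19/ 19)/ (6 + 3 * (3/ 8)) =8/ 57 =0.14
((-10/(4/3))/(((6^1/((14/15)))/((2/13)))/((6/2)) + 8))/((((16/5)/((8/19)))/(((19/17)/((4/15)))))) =-7875/41752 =-0.19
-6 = -6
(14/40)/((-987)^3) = -1/2747156580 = -0.00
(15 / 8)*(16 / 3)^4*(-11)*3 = -450560 / 9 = -50062.22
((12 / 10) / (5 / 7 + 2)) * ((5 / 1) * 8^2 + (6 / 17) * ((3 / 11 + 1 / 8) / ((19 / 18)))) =9554433 / 67507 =141.53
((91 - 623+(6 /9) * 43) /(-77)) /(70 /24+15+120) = 1208 /25487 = 0.05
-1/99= -0.01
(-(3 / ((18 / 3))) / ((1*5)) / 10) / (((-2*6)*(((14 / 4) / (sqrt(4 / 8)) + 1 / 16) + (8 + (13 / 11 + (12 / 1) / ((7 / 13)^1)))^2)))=556974961697 / 661848908219677275 - 1968570296*sqrt(2) / 661848908219677275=0.00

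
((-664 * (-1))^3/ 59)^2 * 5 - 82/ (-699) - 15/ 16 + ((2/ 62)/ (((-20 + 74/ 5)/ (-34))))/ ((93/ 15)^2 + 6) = 2145827190232484332701328831/ 17430919080432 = 123104649865617.02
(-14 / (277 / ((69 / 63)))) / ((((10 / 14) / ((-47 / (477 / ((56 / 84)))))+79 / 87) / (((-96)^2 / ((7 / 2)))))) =2311299072 / 158029331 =14.63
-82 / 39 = -2.10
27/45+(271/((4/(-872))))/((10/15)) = -443082/5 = -88616.40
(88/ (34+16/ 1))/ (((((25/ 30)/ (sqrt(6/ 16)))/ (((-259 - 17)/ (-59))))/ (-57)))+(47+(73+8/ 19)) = 2288/ 19 - 1038312 * sqrt(6)/ 7375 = -224.44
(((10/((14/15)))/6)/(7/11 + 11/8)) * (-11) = -12100/1239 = -9.77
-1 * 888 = -888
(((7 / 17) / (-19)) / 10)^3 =-343 / 33698267000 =-0.00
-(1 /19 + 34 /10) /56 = -41 /665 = -0.06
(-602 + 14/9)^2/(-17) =-29203216/1377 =-21207.85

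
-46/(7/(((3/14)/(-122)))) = 69/5978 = 0.01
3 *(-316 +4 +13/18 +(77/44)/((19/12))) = -106079/114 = -930.52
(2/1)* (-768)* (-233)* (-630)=-225469440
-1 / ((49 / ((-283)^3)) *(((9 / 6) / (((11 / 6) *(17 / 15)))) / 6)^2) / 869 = 288210517892 / 7838775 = 36767.29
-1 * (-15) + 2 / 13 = 197 / 13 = 15.15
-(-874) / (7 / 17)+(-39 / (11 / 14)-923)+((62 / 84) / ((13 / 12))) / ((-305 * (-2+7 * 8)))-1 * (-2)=9495671104 / 8243235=1151.94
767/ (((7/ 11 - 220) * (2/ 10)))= -42185/ 2413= -17.48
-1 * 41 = -41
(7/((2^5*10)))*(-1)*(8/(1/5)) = -7/8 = -0.88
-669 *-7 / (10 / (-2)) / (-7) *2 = 267.60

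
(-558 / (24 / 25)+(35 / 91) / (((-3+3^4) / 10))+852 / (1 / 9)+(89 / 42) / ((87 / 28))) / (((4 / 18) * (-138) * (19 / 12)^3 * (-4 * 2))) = 11254381659 / 1546334114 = 7.28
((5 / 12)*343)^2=2941225 / 144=20425.17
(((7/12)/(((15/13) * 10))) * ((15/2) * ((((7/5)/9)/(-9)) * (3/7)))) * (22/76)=-1001/1231200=-0.00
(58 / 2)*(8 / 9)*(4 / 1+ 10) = 3248 / 9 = 360.89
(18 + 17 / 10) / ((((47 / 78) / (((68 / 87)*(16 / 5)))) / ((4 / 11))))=11145472 / 374825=29.74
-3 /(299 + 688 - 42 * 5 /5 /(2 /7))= -1 /280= -0.00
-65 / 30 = -13 / 6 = -2.17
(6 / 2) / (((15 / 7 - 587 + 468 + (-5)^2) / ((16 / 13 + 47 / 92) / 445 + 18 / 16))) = -25234881 / 684434920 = -0.04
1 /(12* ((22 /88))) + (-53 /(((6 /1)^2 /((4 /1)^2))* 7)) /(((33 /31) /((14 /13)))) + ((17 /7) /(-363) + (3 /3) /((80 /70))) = -5238745 /2378376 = -2.20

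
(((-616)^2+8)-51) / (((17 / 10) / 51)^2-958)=-341471700 / 862199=-396.05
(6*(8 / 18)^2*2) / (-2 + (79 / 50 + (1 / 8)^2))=-102400 / 17469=-5.86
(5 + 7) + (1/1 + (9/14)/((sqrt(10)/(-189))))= 13 - 243 * sqrt(10)/20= -25.42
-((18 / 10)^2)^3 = -531441 / 15625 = -34.01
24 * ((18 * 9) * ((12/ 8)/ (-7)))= -5832/ 7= -833.14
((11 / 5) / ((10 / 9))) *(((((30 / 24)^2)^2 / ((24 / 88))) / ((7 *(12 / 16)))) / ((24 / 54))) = 27225 / 3584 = 7.60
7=7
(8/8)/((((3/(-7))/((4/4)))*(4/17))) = -119/12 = -9.92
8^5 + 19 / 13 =426003 / 13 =32769.46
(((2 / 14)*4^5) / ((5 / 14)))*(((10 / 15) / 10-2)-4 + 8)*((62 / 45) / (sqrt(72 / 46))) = 1968128*sqrt(23) / 10125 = 932.23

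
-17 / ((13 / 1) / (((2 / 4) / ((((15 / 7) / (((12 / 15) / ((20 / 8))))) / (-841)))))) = 400316 / 4875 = 82.12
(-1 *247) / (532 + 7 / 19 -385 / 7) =-0.52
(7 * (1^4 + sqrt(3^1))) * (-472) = -3304 * sqrt(3)- 3304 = -9026.70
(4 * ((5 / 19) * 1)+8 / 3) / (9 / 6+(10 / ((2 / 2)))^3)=424 / 114171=0.00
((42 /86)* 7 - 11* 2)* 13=-10387 /43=-241.56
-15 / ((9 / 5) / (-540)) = 4500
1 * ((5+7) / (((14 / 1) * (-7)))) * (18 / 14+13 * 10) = -5514 / 343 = -16.08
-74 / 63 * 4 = -296 / 63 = -4.70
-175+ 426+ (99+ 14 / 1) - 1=363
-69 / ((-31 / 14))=966 / 31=31.16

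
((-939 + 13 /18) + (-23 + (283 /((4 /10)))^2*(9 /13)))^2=26156705140740409 /219024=119423922221.95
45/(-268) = -0.17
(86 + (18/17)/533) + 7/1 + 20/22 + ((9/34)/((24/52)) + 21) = 2708345/23452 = 115.48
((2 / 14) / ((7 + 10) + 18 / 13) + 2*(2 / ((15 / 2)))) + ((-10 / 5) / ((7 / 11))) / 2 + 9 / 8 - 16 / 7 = -62839 / 28680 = -2.19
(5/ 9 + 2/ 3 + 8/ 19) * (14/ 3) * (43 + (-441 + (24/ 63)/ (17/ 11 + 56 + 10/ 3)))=-3052.06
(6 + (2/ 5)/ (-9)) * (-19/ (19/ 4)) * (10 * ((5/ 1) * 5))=-5955.56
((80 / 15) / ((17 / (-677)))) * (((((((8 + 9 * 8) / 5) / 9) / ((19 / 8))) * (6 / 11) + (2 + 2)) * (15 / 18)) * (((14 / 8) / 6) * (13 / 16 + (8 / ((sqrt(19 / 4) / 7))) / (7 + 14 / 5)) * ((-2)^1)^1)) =212852185 / 575586 + 1496982400 * sqrt(19) / 5468067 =1563.13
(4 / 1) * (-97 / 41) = -388 / 41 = -9.46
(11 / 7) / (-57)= -11 / 399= -0.03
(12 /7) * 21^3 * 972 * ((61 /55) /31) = 941319792 /1705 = 552093.72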